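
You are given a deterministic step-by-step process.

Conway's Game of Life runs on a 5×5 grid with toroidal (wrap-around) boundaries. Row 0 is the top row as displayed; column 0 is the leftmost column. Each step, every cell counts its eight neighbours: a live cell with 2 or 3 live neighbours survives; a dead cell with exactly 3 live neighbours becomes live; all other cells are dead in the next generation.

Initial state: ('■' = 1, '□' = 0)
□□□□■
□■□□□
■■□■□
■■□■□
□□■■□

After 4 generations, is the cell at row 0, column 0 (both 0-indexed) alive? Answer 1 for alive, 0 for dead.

gen 0: □□□□■
□■□□□
■■□■□
■■□■□
□□■■□
gen 1: □□■■□
□■■□■
□□□□□
■□□■□
■■■■□
gen 2: □□□□□
□■■□□
■■■■■
■□□■□
■□□□□
gen 3: □■□□□
□□□□■
□□□□□
□□□■□
□□□□■
gen 4: ■□□□□
□□□□□
□□□□□
□□□□□
□□□□□

1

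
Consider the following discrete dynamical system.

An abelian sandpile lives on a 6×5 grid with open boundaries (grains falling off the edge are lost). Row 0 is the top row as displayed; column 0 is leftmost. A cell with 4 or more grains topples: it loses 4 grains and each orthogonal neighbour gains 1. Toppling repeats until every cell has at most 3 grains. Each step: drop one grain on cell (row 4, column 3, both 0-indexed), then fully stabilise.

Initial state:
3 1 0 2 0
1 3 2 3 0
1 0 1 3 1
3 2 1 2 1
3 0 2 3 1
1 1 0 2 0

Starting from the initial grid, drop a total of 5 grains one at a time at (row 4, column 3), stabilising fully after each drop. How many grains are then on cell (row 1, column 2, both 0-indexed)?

t=0: 3 1 0 2 0
1 3 2 3 0
1 0 1 3 1
3 2 1 2 1
3 0 2 3 1
1 1 0 2 0
t=1: 3 1 0 2 0
1 3 2 3 0
1 0 1 3 1
3 2 1 3 1
3 0 3 0 2
1 1 0 3 0
t=2: 3 1 0 2 0
1 3 2 3 0
1 0 1 3 1
3 2 1 3 1
3 0 3 1 2
1 1 0 3 0
t=3: 3 1 0 2 0
1 3 2 3 0
1 0 1 3 1
3 2 1 3 1
3 0 3 2 2
1 1 0 3 0
t=4: 3 1 0 2 0
1 3 2 3 0
1 0 1 3 1
3 2 1 3 1
3 0 3 3 2
1 1 0 3 0
t=5: 3 1 0 3 0
1 3 3 0 1
1 0 2 1 2
3 2 3 1 2
3 1 0 3 3
1 1 2 0 1

3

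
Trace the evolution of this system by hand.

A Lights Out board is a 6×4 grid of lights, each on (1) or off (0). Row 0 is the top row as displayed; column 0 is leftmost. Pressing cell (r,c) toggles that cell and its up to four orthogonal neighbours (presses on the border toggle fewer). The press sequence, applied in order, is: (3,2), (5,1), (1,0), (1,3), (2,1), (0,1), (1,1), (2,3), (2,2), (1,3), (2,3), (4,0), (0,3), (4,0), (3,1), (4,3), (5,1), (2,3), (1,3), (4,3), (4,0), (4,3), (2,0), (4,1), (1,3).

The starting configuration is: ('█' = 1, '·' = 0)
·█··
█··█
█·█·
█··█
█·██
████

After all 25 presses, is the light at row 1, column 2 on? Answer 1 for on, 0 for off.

0

k=0  ·█··
█··█
█·█·
█··█
█·██
████
k=1  ·█··
█··█
█···
███·
█··█
████
k=2  ·█··
█··█
█···
███·
██·█
···█
k=3  ██··
·█·█
····
███·
██·█
···█
k=4  ██·█
·██·
···█
███·
██·█
···█
k=5  ██·█
··█·
████
█·█·
██·█
···█
k=6  ··██
·██·
████
█·█·
██·█
···█
k=7  ·███
█···
█·██
█·█·
██·█
···█
k=8  ·███
█··█
█···
█·██
██·█
···█
k=9  ·███
█·██
████
█··█
██·█
···█
k=10  ·██·
█···
███·
█··█
██·█
···█
k=11  ·██·
█··█
██·█
█···
██·█
···█
k=12  ·██·
█··█
██·█
····
···█
█··█
k=13  ·█·█
█···
██·█
····
···█
█··█
k=14  ·█·█
█···
██·█
█···
██·█
···█
k=15  ·█·█
█···
█··█
·██·
█··█
···█
k=16  ·█·█
█···
█··█
·███
█·█·
····
k=17  ·█·█
█···
█··█
·███
███·
███·
k=18  ·█·█
█··█
█·█·
·██·
███·
███·
k=19  ·█··
█·█·
█·██
·██·
███·
███·
k=20  ·█··
█·█·
█·██
·███
██·█
████
k=21  ·█··
█·█·
█·██
████
···█
·███
k=22  ·█··
█·█·
█·██
███·
··█·
·██·
k=23  ·█··
··█·
·███
·██·
··█·
·██·
k=24  ·█··
··█·
·███
··█·
██··
··█·
k=25  ·█·█
···█
·██·
··█·
██··
··█·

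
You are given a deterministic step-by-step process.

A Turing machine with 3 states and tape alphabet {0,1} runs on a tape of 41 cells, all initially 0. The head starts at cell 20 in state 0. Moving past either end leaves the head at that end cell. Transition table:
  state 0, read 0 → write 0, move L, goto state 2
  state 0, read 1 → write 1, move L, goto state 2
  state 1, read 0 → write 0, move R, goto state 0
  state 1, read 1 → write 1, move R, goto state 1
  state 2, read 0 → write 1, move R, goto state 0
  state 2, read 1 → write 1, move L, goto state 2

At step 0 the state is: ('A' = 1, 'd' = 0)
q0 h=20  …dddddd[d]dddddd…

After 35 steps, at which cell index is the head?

9

gen 0: q0 h=20  …dddddd[d]dddddd…
gen 1: q2 h=19  …dddddd[d]dddddd…
gen 2: q0 h=20  …dddddA[d]dddddd…
gen 3: q2 h=19  …dddddd[A]dddddd…
gen 4: q2 h=18  …dddddd[d]Addddd…
gen 5: q0 h=19  …dddddA[A]dddddd…
gen 6: q2 h=18  …dddddd[A]Addddd…
gen 7: q2 h=17  …dddddd[d]AAdddd…
gen 8: q0 h=18  …dddddA[A]Addddd…
gen 9: q2 h=17  …dddddd[A]AAdddd…
gen 10: q2 h=16  …dddddd[d]AAAddd…
gen 11: q0 h=17  …dddddA[A]AAdddd…
gen 12: q2 h=16  …dddddd[A]AAAddd…
gen 13: q2 h=15  …dddddd[d]AAAAdd…
gen 14: q0 h=16  …dddddA[A]AAAddd…
gen 15: q2 h=15  …dddddd[A]AAAAdd…
gen 16: q2 h=14  …dddddd[d]AAAAAd…
gen 17: q0 h=15  …dddddA[A]AAAAdd…
gen 18: q2 h=14  …dddddd[A]AAAAAd…
gen 19: q2 h=13  …dddddd[d]AAAAAA…
gen 20: q0 h=14  …dddddA[A]AAAAAd…
gen 21: q2 h=13  …dddddd[A]AAAAAA…
gen 22: q2 h=12  …dddddd[d]AAAAAA…
gen 23: q0 h=13  …dddddA[A]AAAAAA…
gen 24: q2 h=12  …dddddd[A]AAAAAA…
gen 25: q2 h=11  …dddddd[d]AAAAAA…
gen 26: q0 h=12  …dddddA[A]AAAAAA…
gen 27: q2 h=11  …dddddd[A]AAAAAA…
gen 28: q2 h=10  …dddddd[d]AAAAAA…
gen 29: q0 h=11  …dddddA[A]AAAAAA…
gen 30: q2 h=10  …dddddd[A]AAAAAA…
gen 31: q2 h= 9  …dddddd[d]AAAAAA…
gen 32: q0 h=10  …dddddA[A]AAAAAA…
gen 33: q2 h= 9  …dddddd[A]AAAAAA…
gen 34: q2 h= 8  …dddddd[d]AAAAAA…
gen 35: q0 h= 9  …dddddA[A]AAAAAA…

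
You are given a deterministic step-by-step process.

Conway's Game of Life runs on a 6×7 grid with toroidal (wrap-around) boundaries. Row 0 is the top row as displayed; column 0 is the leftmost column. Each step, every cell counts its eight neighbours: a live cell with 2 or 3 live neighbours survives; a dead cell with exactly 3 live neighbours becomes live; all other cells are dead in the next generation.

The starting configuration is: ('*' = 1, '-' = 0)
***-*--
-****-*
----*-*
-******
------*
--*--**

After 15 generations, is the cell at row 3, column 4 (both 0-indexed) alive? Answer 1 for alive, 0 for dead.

k=0  ***-*--
-****-*
----*-*
-******
------*
--*--**
k=1  ----*--
----*-*
------*
--***-*
-*-----
--**-**
k=2  ----*-*
-------
*---*-*
*-**-*-
**----*
--****-
k=3  ----*--
*-----*
**-****
--****-
*------
-****--
k=4  ***-**-
-*-*---
-*-----
--*----
-----*-
-****--
k=5  *----*-
---**--
-*-----
-------
-*--*--
*-----*
k=6  *---**-
----*--
-------
-------
*------
**---**
k=7  **--*--
----**-
-------
-------
**-----
-*--**-
k=8  **-*--*
----**-
-------
-------
**-----
--*-***
k=9  ****---
*---***
-------
-------
**---**
--****-
k=10  *------
*-*****
-----**
*-----*
****-**
-----*-
k=11  **-*---
**-**--
-*-*---
--*-*--
-**-**-
--*-**-
k=12  *----**
---**--
**-----
----**-
-**----
*----**
k=13  *------
-*--**-
---*-*-
*-*----
**--*--
-----*-
k=14  ----***
----***
-***-**
*-***-*
**----*
**----*
k=15  ----*--
--*----
-*-----
----*--
---*---
-*-----

1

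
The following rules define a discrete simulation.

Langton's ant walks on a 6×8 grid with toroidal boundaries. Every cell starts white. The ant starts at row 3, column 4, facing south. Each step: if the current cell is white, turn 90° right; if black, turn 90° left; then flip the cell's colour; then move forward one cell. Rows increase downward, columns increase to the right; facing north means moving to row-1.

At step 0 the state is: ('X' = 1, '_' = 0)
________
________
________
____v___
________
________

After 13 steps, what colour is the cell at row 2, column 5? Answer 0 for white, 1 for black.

gen 0: ________
________
________
____v___
________
________
gen 1: ________
________
________
___<X___
________
________
gen 2: ________
________
___^____
___XX___
________
________
gen 3: ________
________
___X>___
___XX___
________
________
gen 4: ________
________
___XX___
___Xv___
________
________
gen 5: ________
________
___XX___
___X_>__
________
________
gen 6: ________
________
___XX___
___X_X__
_____v__
________
gen 7: ________
________
___XX___
___X_X__
____<X__
________
gen 8: ________
________
___XX___
___X^X__
____XX__
________
gen 9: ________
________
___XX___
___XX>__
____XX__
________
gen 10: ________
________
___XX^__
___XX___
____XX__
________
gen 11: ________
________
___XXX>_
___XX___
____XX__
________
gen 12: ________
________
___XXXX_
___XX_v_
____XX__
________
gen 13: ________
________
___XXXX_
___XX<X_
____XX__
________

1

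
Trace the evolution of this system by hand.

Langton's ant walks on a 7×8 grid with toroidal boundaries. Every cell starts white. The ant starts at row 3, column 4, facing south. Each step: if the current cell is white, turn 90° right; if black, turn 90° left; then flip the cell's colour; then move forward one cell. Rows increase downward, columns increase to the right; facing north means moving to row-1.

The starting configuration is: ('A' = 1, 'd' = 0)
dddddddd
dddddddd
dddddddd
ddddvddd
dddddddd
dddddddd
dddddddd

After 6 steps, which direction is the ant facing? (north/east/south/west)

south

step 0: dddddddd
dddddddd
dddddddd
ddddvddd
dddddddd
dddddddd
dddddddd
step 1: dddddddd
dddddddd
dddddddd
ddd<Addd
dddddddd
dddddddd
dddddddd
step 2: dddddddd
dddddddd
ddd^dddd
dddAAddd
dddddddd
dddddddd
dddddddd
step 3: dddddddd
dddddddd
dddA>ddd
dddAAddd
dddddddd
dddddddd
dddddddd
step 4: dddddddd
dddddddd
dddAAddd
dddAvddd
dddddddd
dddddddd
dddddddd
step 5: dddddddd
dddddddd
dddAAddd
dddAd>dd
dddddddd
dddddddd
dddddddd
step 6: dddddddd
dddddddd
dddAAddd
dddAdAdd
dddddvdd
dddddddd
dddddddd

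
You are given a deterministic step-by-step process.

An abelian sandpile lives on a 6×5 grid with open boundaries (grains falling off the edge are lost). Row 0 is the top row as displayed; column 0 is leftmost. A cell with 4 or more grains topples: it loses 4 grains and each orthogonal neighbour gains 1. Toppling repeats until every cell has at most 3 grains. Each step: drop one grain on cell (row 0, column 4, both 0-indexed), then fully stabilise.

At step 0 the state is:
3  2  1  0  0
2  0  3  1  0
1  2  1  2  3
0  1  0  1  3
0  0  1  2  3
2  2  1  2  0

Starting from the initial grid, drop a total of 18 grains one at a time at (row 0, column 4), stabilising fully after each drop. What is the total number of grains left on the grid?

step 0: 3  2  1  0  0
2  0  3  1  0
1  2  1  2  3
0  1  0  1  3
0  0  1  2  3
2  2  1  2  0
step 1: 3  2  1  0  1
2  0  3  1  0
1  2  1  2  3
0  1  0  1  3
0  0  1  2  3
2  2  1  2  0
step 2: 3  2  1  0  2
2  0  3  1  0
1  2  1  2  3
0  1  0  1  3
0  0  1  2  3
2  2  1  2  0
step 3: 3  2  1  0  3
2  0  3  1  0
1  2  1  2  3
0  1  0  1  3
0  0  1  2  3
2  2  1  2  0
step 4: 3  2  1  1  0
2  0  3  1  1
1  2  1  2  3
0  1  0  1  3
0  0  1  2  3
2  2  1  2  0
step 5: 3  2  1  1  1
2  0  3  1  1
1  2  1  2  3
0  1  0  1  3
0  0  1  2  3
2  2  1  2  0
step 6: 3  2  1  1  2
2  0  3  1  1
1  2  1  2  3
0  1  0  1  3
0  0  1  2  3
2  2  1  2  0
step 7: 3  2  1  1  3
2  0  3  1  1
1  2  1  2  3
0  1  0  1  3
0  0  1  2  3
2  2  1  2  0
step 8: 3  2  1  2  0
2  0  3  1  2
1  2  1  2  3
0  1  0  1  3
0  0  1  2  3
2  2  1  2  0
step 9: 3  2  1  2  1
2  0  3  1  2
1  2  1  2  3
0  1  0  1  3
0  0  1  2  3
2  2  1  2  0
step 10: 3  2  1  2  2
2  0  3  1  2
1  2  1  2  3
0  1  0  1  3
0  0  1  2  3
2  2  1  2  0
step 11: 3  2  1  2  3
2  0  3  1  2
1  2  1  2  3
0  1  0  1  3
0  0  1  2  3
2  2  1  2  0
step 12: 3  2  1  3  0
2  0  3  1  3
1  2  1  2  3
0  1  0  1  3
0  0  1  2  3
2  2  1  2  0
step 13: 3  2  1  3  1
2  0  3  1  3
1  2  1  2  3
0  1  0  1  3
0  0  1  2  3
2  2  1  2  0
step 14: 3  2  1  3  2
2  0  3  1  3
1  2  1  2  3
0  1  0  1  3
0  0  1  2  3
2  2  1  2  0
step 15: 3  2  1  3  3
2  0  3  1  3
1  2  1  2  3
0  1  0  1  3
0  0  1  2  3
2  2  1  2  0
step 16: 3  2  2  0  2
2  0  3  3  1
1  2  1  3  1
0  1  0  2  1
0  0  1  3  0
2  2  1  2  1
step 17: 3  2  2  0  3
2  0  3  3  1
1  2  1  3  1
0  1  0  2  1
0  0  1  3  0
2  2  1  2  1
step 18: 3  2  2  1  0
2  0  3  3  2
1  2  1  3  1
0  1  0  2  1
0  0  1  3  0
2  2  1  2  1

42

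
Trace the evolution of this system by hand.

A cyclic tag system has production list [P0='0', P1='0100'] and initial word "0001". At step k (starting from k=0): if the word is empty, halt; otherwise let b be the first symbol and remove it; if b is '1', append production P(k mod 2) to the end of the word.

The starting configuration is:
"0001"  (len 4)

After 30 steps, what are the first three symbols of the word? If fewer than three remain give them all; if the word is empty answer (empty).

step 0: "0001"  (len 4)
step 1: "001"  (len 3)
step 2: "01"  (len 2)
step 3: "1"  (len 1)
step 4: "0100"  (len 4)
step 5: "100"  (len 3)
step 6: "000100"  (len 6)
step 7: "00100"  (len 5)
step 8: "0100"  (len 4)
step 9: "100"  (len 3)
step 10: "000100"  (len 6)
step 11: "00100"  (len 5)
step 12: "0100"  (len 4)
step 13: "100"  (len 3)
step 14: "000100"  (len 6)
step 15: "00100"  (len 5)
step 16: "0100"  (len 4)
step 17: "100"  (len 3)
step 18: "000100"  (len 6)
step 19: "00100"  (len 5)
step 20: "0100"  (len 4)
step 21: "100"  (len 3)
step 22: "000100"  (len 6)
step 23: "00100"  (len 5)
step 24: "0100"  (len 4)
step 25: "100"  (len 3)
step 26: "000100"  (len 6)
step 27: "00100"  (len 5)
step 28: "0100"  (len 4)
step 29: "100"  (len 3)
step 30: "000100"  (len 6)

000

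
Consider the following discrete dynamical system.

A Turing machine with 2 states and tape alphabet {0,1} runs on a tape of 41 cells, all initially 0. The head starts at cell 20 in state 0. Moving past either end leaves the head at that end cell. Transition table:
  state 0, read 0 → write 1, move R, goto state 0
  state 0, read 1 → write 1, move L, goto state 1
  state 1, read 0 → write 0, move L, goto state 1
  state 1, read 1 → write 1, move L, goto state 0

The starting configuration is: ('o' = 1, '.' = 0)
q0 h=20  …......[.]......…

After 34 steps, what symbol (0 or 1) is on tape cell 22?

1

0) q0 h=20  …......[.]......…
1) q0 h=21  ….....o[.]......…
2) q0 h=22  …....oo[.]......…
3) q0 h=23  …...ooo[.]......…
4) q0 h=24  …..oooo[.]......…
5) q0 h=25  ….ooooo[.]......…
6) q0 h=26  …oooooo[.]......…
7) q0 h=27  …oooooo[.]......…
8) q0 h=28  …oooooo[.]......…
9) q0 h=29  …oooooo[.]......…
10) q0 h=30  …oooooo[.]......…
11) q0 h=31  …oooooo[.]......…
12) q0 h=32  …oooooo[.]......…
13) q0 h=33  …oooooo[.]......…
14) q0 h=34  …oooooo[.]......|
15) q0 h=35  …oooooo[.].....|
16) q0 h=36  …oooooo[.]....|
17) q0 h=37  …oooooo[.]...|
18) q0 h=38  …oooooo[.]..|
19) q0 h=39  …oooooo[.].|
20) q0 h=40  …oooooo[.]|
21) q0 h=40  …oooooo[o]|
22) q1 h=39  …oooooo[o]o|
23) q0 h=38  …oooooo[o]oo|
24) q1 h=37  …oooooo[o]ooo|
25) q0 h=36  …oooooo[o]oooo|
26) q1 h=35  …oooooo[o]ooooo|
27) q0 h=34  …oooooo[o]oooooo|
28) q1 h=33  …oooooo[o]oooooo…
29) q0 h=32  …oooooo[o]oooooo…
30) q1 h=31  …oooooo[o]oooooo…
31) q0 h=30  …oooooo[o]oooooo…
32) q1 h=29  …oooooo[o]oooooo…
33) q0 h=28  …oooooo[o]oooooo…
34) q1 h=27  …oooooo[o]oooooo…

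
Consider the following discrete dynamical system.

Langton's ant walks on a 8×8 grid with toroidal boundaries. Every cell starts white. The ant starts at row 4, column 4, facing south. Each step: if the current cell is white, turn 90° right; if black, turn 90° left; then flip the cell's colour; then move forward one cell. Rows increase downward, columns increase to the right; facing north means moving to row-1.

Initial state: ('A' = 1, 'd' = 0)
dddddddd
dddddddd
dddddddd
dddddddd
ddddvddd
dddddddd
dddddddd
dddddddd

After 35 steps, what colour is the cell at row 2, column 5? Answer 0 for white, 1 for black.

1

0) dddddddd
dddddddd
dddddddd
dddddddd
ddddvddd
dddddddd
dddddddd
dddddddd
1) dddddddd
dddddddd
dddddddd
dddddddd
ddd<Addd
dddddddd
dddddddd
dddddddd
2) dddddddd
dddddddd
dddddddd
ddd^dddd
dddAAddd
dddddddd
dddddddd
dddddddd
3) dddddddd
dddddddd
dddddddd
dddA>ddd
dddAAddd
dddddddd
dddddddd
dddddddd
4) dddddddd
dddddddd
dddddddd
dddAAddd
dddAvddd
dddddddd
dddddddd
dddddddd
5) dddddddd
dddddddd
dddddddd
dddAAddd
dddAd>dd
dddddddd
dddddddd
dddddddd
6) dddddddd
dddddddd
dddddddd
dddAAddd
dddAdAdd
dddddvdd
dddddddd
dddddddd
7) dddddddd
dddddddd
dddddddd
dddAAddd
dddAdAdd
dddd<Add
dddddddd
dddddddd
8) dddddddd
dddddddd
dddddddd
dddAAddd
dddA^Add
ddddAAdd
dddddddd
dddddddd
9) dddddddd
dddddddd
dddddddd
dddAAddd
dddAA>dd
ddddAAdd
dddddddd
dddddddd
10) dddddddd
dddddddd
dddddddd
dddAA^dd
dddAAddd
ddddAAdd
dddddddd
dddddddd
11) dddddddd
dddddddd
dddddddd
dddAAA>d
dddAAddd
ddddAAdd
dddddddd
dddddddd
12) dddddddd
dddddddd
dddddddd
dddAAAAd
dddAAdvd
ddddAAdd
dddddddd
dddddddd
13) dddddddd
dddddddd
dddddddd
dddAAAAd
dddAA<Ad
ddddAAdd
dddddddd
dddddddd
14) dddddddd
dddddddd
dddddddd
dddAA^Ad
dddAAAAd
ddddAAdd
dddddddd
dddddddd
15) dddddddd
dddddddd
dddddddd
dddA<dAd
dddAAAAd
ddddAAdd
dddddddd
dddddddd
16) dddddddd
dddddddd
dddddddd
dddAddAd
dddAvAAd
ddddAAdd
dddddddd
dddddddd
17) dddddddd
dddddddd
dddddddd
dddAddAd
dddAd>Ad
ddddAAdd
dddddddd
dddddddd
18) dddddddd
dddddddd
dddddddd
dddAd^Ad
dddAddAd
ddddAAdd
dddddddd
dddddddd
19) dddddddd
dddddddd
dddddddd
dddAdA>d
dddAddAd
ddddAAdd
dddddddd
dddddddd
20) dddddddd
dddddddd
dddddd^d
dddAdAdd
dddAddAd
ddddAAdd
dddddddd
dddddddd
21) dddddddd
dddddddd
ddddddA>
dddAdAdd
dddAddAd
ddddAAdd
dddddddd
dddddddd
22) dddddddd
dddddddd
ddddddAA
dddAdAdv
dddAddAd
ddddAAdd
dddddddd
dddddddd
23) dddddddd
dddddddd
ddddddAA
dddAdA<A
dddAddAd
ddddAAdd
dddddddd
dddddddd
24) dddddddd
dddddddd
dddddd^A
dddAdAAA
dddAddAd
ddddAAdd
dddddddd
dddddddd
25) dddddddd
dddddddd
ddddd<dA
dddAdAAA
dddAddAd
ddddAAdd
dddddddd
dddddddd
26) dddddddd
ddddd^dd
dddddAdA
dddAdAAA
dddAddAd
ddddAAdd
dddddddd
dddddddd
27) dddddddd
dddddA>d
dddddAdA
dddAdAAA
dddAddAd
ddddAAdd
dddddddd
dddddddd
28) dddddddd
dddddAAd
dddddAvA
dddAdAAA
dddAddAd
ddddAAdd
dddddddd
dddddddd
29) dddddddd
dddddAAd
ddddd<AA
dddAdAAA
dddAddAd
ddddAAdd
dddddddd
dddddddd
30) dddddddd
dddddAAd
ddddddAA
dddAdvAA
dddAddAd
ddddAAdd
dddddddd
dddddddd
31) dddddddd
dddddAAd
ddddddAA
dddAdd>A
dddAddAd
ddddAAdd
dddddddd
dddddddd
32) dddddddd
dddddAAd
dddddd^A
dddAdddA
dddAddAd
ddddAAdd
dddddddd
dddddddd
33) dddddddd
dddddAAd
ddddd<dA
dddAdddA
dddAddAd
ddddAAdd
dddddddd
dddddddd
34) dddddddd
ddddd^Ad
dddddAdA
dddAdddA
dddAddAd
ddddAAdd
dddddddd
dddddddd
35) dddddddd
dddd<dAd
dddddAdA
dddAdddA
dddAddAd
ddddAAdd
dddddddd
dddddddd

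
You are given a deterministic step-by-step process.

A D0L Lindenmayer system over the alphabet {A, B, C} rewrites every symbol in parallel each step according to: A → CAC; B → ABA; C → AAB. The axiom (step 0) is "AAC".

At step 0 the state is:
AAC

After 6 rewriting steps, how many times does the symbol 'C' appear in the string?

t=0: AAC
t=1: CACCACAAB
t=2: AABCACAABAABCACAABCACCACABA
t=3: CACCACABAAABCACAABCACCACABACACCACABAAABCACAABCACCACABAAABCACAABAABCACAABCACABACAC
t=4: AABCACAABAABCACAABCACABACACCACCACABAAABCACAABCACCACABAAABC…CABACACCACABAAABCACAABCACCACABAAABCACAABCACABACACAABCACAAB  (len 243)
t=5: CACCACABAAABCACAABCACCACABACACCACABAAABCACAABCACCACABAAABC…CABAAABCACAABCACABACACAABCACAABCACCACABAAABCACAABCACCACABA  (len 729)
t=6: AABCACAABAABCACAABCACABACACCACCACABAAABCACAABCACCACABAAABC…ACACCACCACABAAABCACAABCACCACABAAABCACAABAABCACAABCACABACAC  (len 2187)

728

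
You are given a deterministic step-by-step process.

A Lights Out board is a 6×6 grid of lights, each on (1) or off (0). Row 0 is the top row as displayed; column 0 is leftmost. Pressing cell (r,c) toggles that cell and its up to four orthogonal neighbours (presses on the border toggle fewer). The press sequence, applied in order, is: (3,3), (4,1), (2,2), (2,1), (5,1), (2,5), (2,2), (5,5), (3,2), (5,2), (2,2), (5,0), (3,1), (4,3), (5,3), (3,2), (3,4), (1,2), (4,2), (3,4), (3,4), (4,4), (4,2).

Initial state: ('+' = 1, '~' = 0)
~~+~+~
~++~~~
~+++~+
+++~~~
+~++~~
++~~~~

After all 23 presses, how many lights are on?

k=0  ~~+~+~
~++~~~
~+++~+
+++~~~
+~++~~
++~~~~
k=1  ~~+~+~
~++~~~
~++~~+
++~++~
+~+~~~
++~~~~
k=2  ~~+~+~
~++~~~
~++~~+
+~~++~
~+~~~~
+~~~~~
k=3  ~~+~+~
~+~~~~
~~~+~+
+~+++~
~+~~~~
+~~~~~
k=4  ~~+~+~
~~~~~~
++++~+
+++++~
~+~~~~
+~~~~~
k=5  ~~+~+~
~~~~~~
++++~+
+++++~
~~~~~~
~++~~~
k=6  ~~+~+~
~~~~~+
+++++~
++++++
~~~~~~
~++~~~
k=7  ~~+~+~
~~+~~+
+~~~+~
++~+++
~~~~~~
~++~~~
k=8  ~~+~+~
~~+~~+
+~~~+~
++~+++
~~~~~+
~++~++
k=9  ~~+~+~
~~+~~+
+~+~+~
+~+~++
~~+~~+
~++~++
k=10  ~~+~+~
~~+~~+
+~+~+~
+~+~++
~~~~~+
~~~+++
k=11  ~~+~+~
~~~~~+
++~++~
+~~~++
~~~~~+
~~~+++
k=12  ~~+~+~
~~~~~+
++~++~
+~~~++
+~~~~+
++~+++
k=13  ~~+~+~
~~~~~+
+~~++~
~++~++
++~~~+
++~+++
k=14  ~~+~+~
~~~~~+
+~~++~
~+++++
++++++
++~~++
k=15  ~~+~+~
~~~~~+
+~~++~
~+++++
+++~++
++++~+
k=16  ~~+~+~
~~~~~+
+~+++~
~~~~++
++~~++
++++~+
k=17  ~~+~+~
~~~~~+
+~++~~
~~~+~~
++~~~+
++++~+
k=18  ~~~~+~
~+++~+
+~~+~~
~~~+~~
++~~~+
++++~+
k=19  ~~~~+~
~+++~+
+~~+~~
~~++~~
+~++~+
++~+~+
k=20  ~~~~+~
~+++~+
+~~++~
~~+~++
+~++++
++~+~+
k=21  ~~~~+~
~+++~+
+~~+~~
~~++~~
+~++~+
++~+~+
k=22  ~~~~+~
~+++~+
+~~+~~
~~+++~
+~+~+~
++~+++
k=23  ~~~~+~
~+++~+
+~~+~~
~~~++~
++~++~
++++++

19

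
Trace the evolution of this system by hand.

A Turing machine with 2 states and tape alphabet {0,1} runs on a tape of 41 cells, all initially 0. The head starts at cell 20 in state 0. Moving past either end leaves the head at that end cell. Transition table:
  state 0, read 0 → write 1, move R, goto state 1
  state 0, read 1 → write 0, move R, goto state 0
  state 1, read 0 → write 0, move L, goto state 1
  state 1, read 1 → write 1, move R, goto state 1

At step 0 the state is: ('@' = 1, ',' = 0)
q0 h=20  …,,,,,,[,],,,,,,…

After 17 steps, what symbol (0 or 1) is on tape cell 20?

1

[0] q0 h=20  …,,,,,,[,],,,,,,…
[1] q1 h=21  …,,,,,@[,],,,,,,…
[2] q1 h=20  …,,,,,,[@],,,,,,…
[3] q1 h=21  …,,,,,@[,],,,,,,…
[4] q1 h=20  …,,,,,,[@],,,,,,…
[5] q1 h=21  …,,,,,@[,],,,,,,…
[6] q1 h=20  …,,,,,,[@],,,,,,…
[7] q1 h=21  …,,,,,@[,],,,,,,…
[8] q1 h=20  …,,,,,,[@],,,,,,…
[9] q1 h=21  …,,,,,@[,],,,,,,…
[10] q1 h=20  …,,,,,,[@],,,,,,…
[11] q1 h=21  …,,,,,@[,],,,,,,…
[12] q1 h=20  …,,,,,,[@],,,,,,…
[13] q1 h=21  …,,,,,@[,],,,,,,…
[14] q1 h=20  …,,,,,,[@],,,,,,…
[15] q1 h=21  …,,,,,@[,],,,,,,…
[16] q1 h=20  …,,,,,,[@],,,,,,…
[17] q1 h=21  …,,,,,@[,],,,,,,…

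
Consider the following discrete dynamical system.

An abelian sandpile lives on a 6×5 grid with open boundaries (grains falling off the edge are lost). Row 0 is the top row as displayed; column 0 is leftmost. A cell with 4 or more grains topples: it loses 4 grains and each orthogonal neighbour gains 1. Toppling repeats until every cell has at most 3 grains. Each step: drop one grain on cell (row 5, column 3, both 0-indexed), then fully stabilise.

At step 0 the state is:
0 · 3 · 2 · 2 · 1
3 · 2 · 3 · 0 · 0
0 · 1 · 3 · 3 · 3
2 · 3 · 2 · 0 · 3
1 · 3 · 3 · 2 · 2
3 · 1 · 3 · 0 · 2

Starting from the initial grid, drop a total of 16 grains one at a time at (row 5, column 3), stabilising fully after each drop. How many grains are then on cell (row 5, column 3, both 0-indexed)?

step 0: 0 · 3 · 2 · 2 · 1
3 · 2 · 3 · 0 · 0
0 · 1 · 3 · 3 · 3
2 · 3 · 2 · 0 · 3
1 · 3 · 3 · 2 · 2
3 · 1 · 3 · 0 · 2
step 1: 0 · 3 · 2 · 2 · 1
3 · 2 · 3 · 0 · 0
0 · 1 · 3 · 3 · 3
2 · 3 · 2 · 0 · 3
1 · 3 · 3 · 2 · 2
3 · 1 · 3 · 1 · 2
step 2: 0 · 3 · 2 · 2 · 1
3 · 2 · 3 · 0 · 0
0 · 1 · 3 · 3 · 3
2 · 3 · 2 · 0 · 3
1 · 3 · 3 · 2 · 2
3 · 1 · 3 · 2 · 2
step 3: 0 · 3 · 2 · 2 · 1
3 · 2 · 3 · 0 · 0
0 · 1 · 3 · 3 · 3
2 · 3 · 2 · 0 · 3
1 · 3 · 3 · 2 · 2
3 · 1 · 3 · 3 · 2
step 4: 0 · 3 · 3 · 2 · 1
3 · 3 · 0 · 2 · 1
0 · 3 · 2 · 2 · 1
3 · 1 · 2 · 0 · 2
2 · 1 · 3 · 2 · 1
3 · 3 · 1 · 3 · 0
step 5: 0 · 3 · 3 · 2 · 1
3 · 3 · 0 · 2 · 1
0 · 3 · 2 · 2 · 1
3 · 1 · 2 · 0 · 2
2 · 1 · 3 · 3 · 1
3 · 3 · 2 · 0 · 1
step 6: 0 · 3 · 3 · 2 · 1
3 · 3 · 0 · 2 · 1
0 · 3 · 2 · 2 · 1
3 · 1 · 2 · 0 · 2
2 · 1 · 3 · 3 · 1
3 · 3 · 2 · 1 · 1
step 7: 0 · 3 · 3 · 2 · 1
3 · 3 · 0 · 2 · 1
0 · 3 · 2 · 2 · 1
3 · 1 · 2 · 0 · 2
2 · 1 · 3 · 3 · 1
3 · 3 · 2 · 2 · 1
step 8: 0 · 3 · 3 · 2 · 1
3 · 3 · 0 · 2 · 1
0 · 3 · 2 · 2 · 1
3 · 1 · 2 · 0 · 2
2 · 1 · 3 · 3 · 1
3 · 3 · 2 · 3 · 1
step 9: 0 · 3 · 3 · 2 · 1
3 · 3 · 0 · 2 · 1
0 · 3 · 2 · 2 · 1
3 · 1 · 3 · 1 · 2
3 · 3 · 1 · 1 · 2
0 · 1 · 1 · 2 · 2
step 10: 0 · 3 · 3 · 2 · 1
3 · 3 · 0 · 2 · 1
0 · 3 · 2 · 2 · 1
3 · 1 · 3 · 1 · 2
3 · 3 · 1 · 1 · 2
0 · 1 · 1 · 3 · 2
step 11: 0 · 3 · 3 · 2 · 1
3 · 3 · 0 · 2 · 1
0 · 3 · 2 · 2 · 1
3 · 1 · 3 · 1 · 2
3 · 3 · 1 · 2 · 2
0 · 1 · 2 · 0 · 3
step 12: 0 · 3 · 3 · 2 · 1
3 · 3 · 0 · 2 · 1
0 · 3 · 2 · 2 · 1
3 · 1 · 3 · 1 · 2
3 · 3 · 1 · 2 · 2
0 · 1 · 2 · 1 · 3
step 13: 0 · 3 · 3 · 2 · 1
3 · 3 · 0 · 2 · 1
0 · 3 · 2 · 2 · 1
3 · 1 · 3 · 1 · 2
3 · 3 · 1 · 2 · 2
0 · 1 · 2 · 2 · 3
step 14: 0 · 3 · 3 · 2 · 1
3 · 3 · 0 · 2 · 1
0 · 3 · 2 · 2 · 1
3 · 1 · 3 · 1 · 2
3 · 3 · 1 · 2 · 2
0 · 1 · 2 · 3 · 3
step 15: 0 · 3 · 3 · 2 · 1
3 · 3 · 0 · 2 · 1
0 · 3 · 2 · 2 · 1
3 · 1 · 3 · 1 · 2
3 · 3 · 1 · 3 · 3
0 · 1 · 3 · 1 · 0
step 16: 0 · 3 · 3 · 2 · 1
3 · 3 · 0 · 2 · 1
0 · 3 · 2 · 2 · 1
3 · 1 · 3 · 1 · 2
3 · 3 · 1 · 3 · 3
0 · 1 · 3 · 2 · 0

2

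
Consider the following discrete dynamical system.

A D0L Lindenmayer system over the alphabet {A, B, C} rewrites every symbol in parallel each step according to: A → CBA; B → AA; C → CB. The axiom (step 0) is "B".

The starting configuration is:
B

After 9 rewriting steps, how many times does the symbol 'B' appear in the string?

t=0: B
t=1: AA
t=2: CBACBA
t=3: CBAACBACBAACBA
t=4: CBAACBACBACBAACBACBAACBACBACBAACBA
t=5: CBAACBACBACBAACBACBAACBACBAACBACBACBAACBACBAACBACBACBAACBACBAACBACBAACBACBACBAACBA
t=6: CBAACBACBACBAACBACBAACBACBAACBACBACBAACBACBAACBACBACBAACBA…CBAACBACBACBAACBACBAACBACBACBAACBACBAACBACBAACBACBACBAACBA  (len 198)
t=7: CBAACBACBACBAACBACBAACBACBAACBACBACBAACBACBAACBACBACBAACBA…CBAACBACBACBAACBACBAACBACBACBAACBACBAACBACBAACBACBACBAACBA  (len 478)
t=8: CBAACBACBACBAACBACBAACBACBAACBACBACBAACBACBAACBACBACBAACBA…CBAACBACBACBAACBACBAACBACBACBAACBACBAACBACBAACBACBACBAACBA  (len 1154)
t=9: CBAACBACBACBAACBACBAACBACBAACBACBACBAACBACBAACBACBACBAACBA…CBAACBACBACBAACBACBAACBACBACBAACBACBAACBACBAACBACBACBAACBA  (len 2786)

816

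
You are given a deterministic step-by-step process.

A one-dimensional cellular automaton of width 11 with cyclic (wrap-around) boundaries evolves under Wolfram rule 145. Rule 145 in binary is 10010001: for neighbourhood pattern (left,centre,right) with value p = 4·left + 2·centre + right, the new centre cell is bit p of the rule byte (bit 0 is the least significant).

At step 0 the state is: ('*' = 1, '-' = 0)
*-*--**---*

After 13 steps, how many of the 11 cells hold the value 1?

3

t=0: *-*--**---*
t=1: ---*---**--
t=2: **--**---**
t=3: *-*---**--*
t=4: ---**---*--
t=5: **---**--**
t=6: *-**---*--*
t=7: ----**--*--
t=8: ***---*--**
t=9: **-**--*--*
t=10: *----*--*--
t=11: -***--*--*-
t=12: --*-*--*--*
t=13: *----*--*--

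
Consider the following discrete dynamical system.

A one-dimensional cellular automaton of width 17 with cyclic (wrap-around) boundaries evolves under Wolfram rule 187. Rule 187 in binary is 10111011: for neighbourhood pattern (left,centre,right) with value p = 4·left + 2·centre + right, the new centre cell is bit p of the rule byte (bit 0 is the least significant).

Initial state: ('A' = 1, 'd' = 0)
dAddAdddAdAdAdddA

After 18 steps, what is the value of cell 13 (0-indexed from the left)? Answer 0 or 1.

1

gen 0: dAddAdddAdAdAdddA
gen 1: AdAAdAAAdAdAdAAAd
gen 2: dAAdAAAdAdAdAAAdA
gen 3: AAdAAAdAdAdAAAdAd
gen 4: AdAAAdAdAdAAAdAdA
gen 5: dAAAdAdAdAAAdAdAA
gen 6: AAAdAdAdAAAdAdAAd
gen 7: AAdAdAdAAAdAdAAdA
gen 8: AdAdAdAAAdAdAAdAA
gen 9: dAdAdAAAdAdAAdAAA
gen 10: AdAdAAAdAdAAdAAAd
gen 11: dAdAAAdAdAAdAAAdA
gen 12: AdAAAdAdAAdAAAdAd
gen 13: dAAAdAdAAdAAAdAdA
gen 14: AAAdAdAAdAAAdAdAd
gen 15: AAdAdAAdAAAdAdAdA
gen 16: AdAdAAdAAAdAdAdAA
gen 17: dAdAAdAAAdAdAdAAA
gen 18: AdAAdAAAdAdAdAAAd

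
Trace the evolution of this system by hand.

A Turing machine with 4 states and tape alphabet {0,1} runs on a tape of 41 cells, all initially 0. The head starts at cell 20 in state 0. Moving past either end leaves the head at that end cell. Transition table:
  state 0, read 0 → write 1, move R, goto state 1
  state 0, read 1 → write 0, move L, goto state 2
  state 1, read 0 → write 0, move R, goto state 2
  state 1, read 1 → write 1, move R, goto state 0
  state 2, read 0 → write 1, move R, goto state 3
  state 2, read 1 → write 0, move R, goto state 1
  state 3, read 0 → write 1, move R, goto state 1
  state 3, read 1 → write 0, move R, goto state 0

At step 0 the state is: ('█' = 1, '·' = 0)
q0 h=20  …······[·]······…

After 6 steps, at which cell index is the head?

26

t=0: q0 h=20  …······[·]······…
t=1: q1 h=21  …·····█[·]······…
t=2: q2 h=22  …····█·[·]······…
t=3: q3 h=23  …···█·█[·]······…
t=4: q1 h=24  …··█·██[·]······…
t=5: q2 h=25  …·█·██·[·]······…
t=6: q3 h=26  …█·██·█[·]······…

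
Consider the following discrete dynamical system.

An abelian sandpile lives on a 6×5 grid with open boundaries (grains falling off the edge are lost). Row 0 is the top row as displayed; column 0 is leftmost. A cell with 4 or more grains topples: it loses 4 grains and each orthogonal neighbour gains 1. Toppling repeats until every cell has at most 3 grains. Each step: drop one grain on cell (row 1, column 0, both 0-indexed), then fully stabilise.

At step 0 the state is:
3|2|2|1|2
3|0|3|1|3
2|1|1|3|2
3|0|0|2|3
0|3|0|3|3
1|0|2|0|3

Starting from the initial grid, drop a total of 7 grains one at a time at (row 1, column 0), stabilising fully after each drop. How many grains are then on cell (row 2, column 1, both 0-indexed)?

step 0: 3|2|2|1|2
3|0|3|1|3
2|1|1|3|2
3|0|0|2|3
0|3|0|3|3
1|0|2|0|3
step 1: 0|3|2|1|2
1|1|3|1|3
3|1|1|3|2
3|0|0|2|3
0|3|0|3|3
1|0|2|0|3
step 2: 0|3|2|1|2
2|1|3|1|3
3|1|1|3|2
3|0|0|2|3
0|3|0|3|3
1|0|2|0|3
step 3: 0|3|2|1|2
3|1|3|1|3
3|1|1|3|2
3|0|0|2|3
0|3|0|3|3
1|0|2|0|3
step 4: 1|3|2|1|2
1|2|3|1|3
1|2|1|3|2
0|1|0|2|3
1|3|0|3|3
1|0|2|0|3
step 5: 1|3|2|1|2
2|2|3|1|3
1|2|1|3|2
0|1|0|2|3
1|3|0|3|3
1|0|2|0|3
step 6: 1|3|2|1|2
3|2|3|1|3
1|2|1|3|2
0|1|0|2|3
1|3|0|3|3
1|0|2|0|3
step 7: 2|3|2|1|2
0|3|3|1|3
2|2|1|3|2
0|1|0|2|3
1|3|0|3|3
1|0|2|0|3

2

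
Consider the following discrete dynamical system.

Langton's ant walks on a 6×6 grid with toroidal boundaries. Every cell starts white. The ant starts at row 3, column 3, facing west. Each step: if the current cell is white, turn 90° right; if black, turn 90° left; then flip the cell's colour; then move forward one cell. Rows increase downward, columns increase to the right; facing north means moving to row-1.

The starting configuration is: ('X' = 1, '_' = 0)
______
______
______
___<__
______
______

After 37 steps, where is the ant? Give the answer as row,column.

4,1

0) ______
______
______
___<__
______
______
1) ______
______
___^__
___X__
______
______
2) ______
______
___X>_
___X__
______
______
3) ______
______
___XX_
___Xv_
______
______
4) ______
______
___XX_
___<X_
______
______
5) ______
______
___XX_
____X_
___v__
______
6) ______
______
___XX_
____X_
__<X__
______
7) ______
______
___XX_
__^_X_
__XX__
______
8) ______
______
___XX_
__X>X_
__XX__
______
9) ______
______
___XX_
__XXX_
__Xv__
______
10) ______
______
___XX_
__XXX_
__X_>_
______
11) ______
______
___XX_
__XXX_
__X_X_
____v_
12) ______
______
___XX_
__XXX_
__X_X_
___<X_
13) ______
______
___XX_
__XXX_
__X^X_
___XX_
14) ______
______
___XX_
__XXX_
__XX>_
___XX_
15) ______
______
___XX_
__XX^_
__XX__
___XX_
16) ______
______
___XX_
__X<__
__XX__
___XX_
17) ______
______
___XX_
__X___
__Xv__
___XX_
18) ______
______
___XX_
__X___
__X_>_
___XX_
19) ______
______
___XX_
__X___
__X_X_
___Xv_
20) ______
______
___XX_
__X___
__X_X_
___X_>
21) _____v
______
___XX_
__X___
__X_X_
___X_X
22) ____<X
______
___XX_
__X___
__X_X_
___X_X
23) ____XX
______
___XX_
__X___
__X_X_
___X^X
24) ____XX
______
___XX_
__X___
__X_X_
___XX>
25) ____XX
______
___XX_
__X___
__X_X^
___XX_
26) ____XX
______
___XX_
__X___
>_X_XX
___XX_
27) ____XX
______
___XX_
__X___
X_X_XX
v__XX_
28) ____XX
______
___XX_
__X___
X_X_XX
X__XX<
29) ____XX
______
___XX_
__X___
X_X_X^
X__XXX
30) ____XX
______
___XX_
__X___
X_X_<_
X__XXX
31) ____XX
______
___XX_
__X___
X_X___
X__XvX
32) ____XX
______
___XX_
__X___
X_X___
X__X_>
33) ____XX
______
___XX_
__X___
X_X__^
X__X__
34) ____XX
______
___XX_
__X___
>_X__X
X__X__
35) ____XX
______
___XX_
^_X___
__X__X
X__X__
36) ____XX
______
___XX_
X>X___
__X__X
X__X__
37) ____XX
______
___XX_
XXX___
_vX__X
X__X__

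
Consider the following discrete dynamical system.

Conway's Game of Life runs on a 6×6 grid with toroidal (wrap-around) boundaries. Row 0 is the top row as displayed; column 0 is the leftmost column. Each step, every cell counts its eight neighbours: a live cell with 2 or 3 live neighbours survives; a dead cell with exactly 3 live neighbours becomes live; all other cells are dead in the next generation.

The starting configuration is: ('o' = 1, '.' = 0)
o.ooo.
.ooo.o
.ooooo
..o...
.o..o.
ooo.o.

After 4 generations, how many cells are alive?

k=0  o.ooo.
.ooo.o
.ooooo
..o...
.o..o.
ooo.o.
k=1  ......
......
.....o
o....o
o....o
o...o.
k=2  ......
......
o....o
....o.
.o..o.
o.....
k=3  ......
......
.....o
o...o.
.....o
......
k=4  ......
......
.....o
o...o.
.....o
......

4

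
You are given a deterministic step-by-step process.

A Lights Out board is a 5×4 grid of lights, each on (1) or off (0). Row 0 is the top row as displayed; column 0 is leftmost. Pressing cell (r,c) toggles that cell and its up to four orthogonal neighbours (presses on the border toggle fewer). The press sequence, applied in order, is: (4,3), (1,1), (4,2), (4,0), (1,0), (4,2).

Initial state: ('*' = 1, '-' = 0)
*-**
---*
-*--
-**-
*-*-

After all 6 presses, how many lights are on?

t=0: *-**
---*
-*--
-**-
*-*-
t=1: *-**
---*
-*--
-***
*--*
t=2: ****
****
----
-***
*--*
t=3: ****
****
----
-*-*
***-
t=4: ****
****
----
**-*
--*-
t=5: -***
--**
*---
**-*
--*-
t=6: -***
--**
*---
****
-*-*

12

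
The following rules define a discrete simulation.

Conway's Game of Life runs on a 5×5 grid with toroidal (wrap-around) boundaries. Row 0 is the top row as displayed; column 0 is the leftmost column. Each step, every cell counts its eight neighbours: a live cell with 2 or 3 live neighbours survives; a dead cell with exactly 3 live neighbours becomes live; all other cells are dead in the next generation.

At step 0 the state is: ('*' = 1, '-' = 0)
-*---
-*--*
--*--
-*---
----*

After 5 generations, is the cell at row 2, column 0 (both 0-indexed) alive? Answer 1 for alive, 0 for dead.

gen 0: -*---
-*--*
--*--
-*---
----*
gen 1: -----
***--
***--
-----
*----
gen 2: *----
*-*--
*-*--
*----
-----
gen 3: -*---
*---*
*---*
-*---
-----
gen 4: *----
-*--*
-*--*
*----
-----
gen 5: *----
-*--*
-*--*
*----
-----

0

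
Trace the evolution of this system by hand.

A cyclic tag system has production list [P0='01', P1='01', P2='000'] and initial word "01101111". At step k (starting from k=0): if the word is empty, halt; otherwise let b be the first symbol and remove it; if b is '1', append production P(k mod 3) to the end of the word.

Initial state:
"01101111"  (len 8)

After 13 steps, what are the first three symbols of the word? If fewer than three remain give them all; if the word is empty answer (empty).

010

gen 0: "01101111"  (len 8)
gen 1: "1101111"  (len 7)
gen 2: "10111101"  (len 8)
gen 3: "0111101000"  (len 10)
gen 4: "111101000"  (len 9)
gen 5: "1110100001"  (len 10)
gen 6: "110100001000"  (len 12)
gen 7: "1010000100001"  (len 13)
gen 8: "01000010000101"  (len 14)
gen 9: "1000010000101"  (len 13)
gen 10: "00001000010101"  (len 14)
gen 11: "0001000010101"  (len 13)
gen 12: "001000010101"  (len 12)
gen 13: "01000010101"  (len 11)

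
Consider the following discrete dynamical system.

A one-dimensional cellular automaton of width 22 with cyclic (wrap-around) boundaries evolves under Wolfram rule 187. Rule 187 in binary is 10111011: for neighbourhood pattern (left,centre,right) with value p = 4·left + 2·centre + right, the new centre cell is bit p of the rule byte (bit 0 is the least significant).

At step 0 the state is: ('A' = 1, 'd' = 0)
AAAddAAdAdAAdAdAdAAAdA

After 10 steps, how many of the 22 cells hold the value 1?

15

0) AAAddAAdAdAAdAdAdAAAdA
1) AAdAAAdAdAAdAdAdAAAdAA
2) AdAAAdAdAAdAdAdAAAdAAA
3) dAAAdAdAAdAdAdAAAdAAAA
4) AAAdAdAAdAdAdAAAdAAAAd
5) AAdAdAAdAdAdAAAdAAAAdA
6) AdAdAAdAdAdAAAdAAAAdAA
7) dAdAAdAdAdAAAdAAAAdAAA
8) AdAAdAdAdAAAdAAAAdAAAd
9) dAAdAdAdAAAdAAAAdAAAdA
10) AAdAdAdAAAdAAAAdAAAdAd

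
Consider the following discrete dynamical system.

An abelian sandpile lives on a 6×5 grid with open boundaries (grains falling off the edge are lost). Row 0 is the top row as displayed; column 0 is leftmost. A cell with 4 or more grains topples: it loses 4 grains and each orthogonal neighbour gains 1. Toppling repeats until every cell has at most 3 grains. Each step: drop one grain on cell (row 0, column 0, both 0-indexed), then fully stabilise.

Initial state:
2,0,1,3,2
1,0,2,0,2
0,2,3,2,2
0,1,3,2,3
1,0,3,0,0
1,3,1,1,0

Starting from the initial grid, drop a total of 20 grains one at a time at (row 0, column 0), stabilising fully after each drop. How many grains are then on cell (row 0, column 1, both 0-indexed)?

k=0  2,0,1,3,2
1,0,2,0,2
0,2,3,2,2
0,1,3,2,3
1,0,3,0,0
1,3,1,1,0
k=1  3,0,1,3,2
1,0,2,0,2
0,2,3,2,2
0,1,3,2,3
1,0,3,0,0
1,3,1,1,0
k=2  0,1,1,3,2
2,0,2,0,2
0,2,3,2,2
0,1,3,2,3
1,0,3,0,0
1,3,1,1,0
k=3  1,1,1,3,2
2,0,2,0,2
0,2,3,2,2
0,1,3,2,3
1,0,3,0,0
1,3,1,1,0
k=4  2,1,1,3,2
2,0,2,0,2
0,2,3,2,2
0,1,3,2,3
1,0,3,0,0
1,3,1,1,0
k=5  3,1,1,3,2
2,0,2,0,2
0,2,3,2,2
0,1,3,2,3
1,0,3,0,0
1,3,1,1,0
k=6  0,2,1,3,2
3,0,2,0,2
0,2,3,2,2
0,1,3,2,3
1,0,3,0,0
1,3,1,1,0
k=7  1,2,1,3,2
3,0,2,0,2
0,2,3,2,2
0,1,3,2,3
1,0,3,0,0
1,3,1,1,0
k=8  2,2,1,3,2
3,0,2,0,2
0,2,3,2,2
0,1,3,2,3
1,0,3,0,0
1,3,1,1,0
k=9  3,2,1,3,2
3,0,2,0,2
0,2,3,2,2
0,1,3,2,3
1,0,3,0,0
1,3,1,1,0
k=10  1,3,1,3,2
0,1,2,0,2
1,2,3,2,2
0,1,3,2,3
1,0,3,0,0
1,3,1,1,0
k=11  2,3,1,3,2
0,1,2,0,2
1,2,3,2,2
0,1,3,2,3
1,0,3,0,0
1,3,1,1,0
k=12  3,3,1,3,2
0,1,2,0,2
1,2,3,2,2
0,1,3,2,3
1,0,3,0,0
1,3,1,1,0
k=13  1,0,2,3,2
1,2,2,0,2
1,2,3,2,2
0,1,3,2,3
1,0,3,0,0
1,3,1,1,0
k=14  2,0,2,3,2
1,2,2,0,2
1,2,3,2,2
0,1,3,2,3
1,0,3,0,0
1,3,1,1,0
k=15  3,0,2,3,2
1,2,2,0,2
1,2,3,2,2
0,1,3,2,3
1,0,3,0,0
1,3,1,1,0
k=16  0,1,2,3,2
2,2,2,0,2
1,2,3,2,2
0,1,3,2,3
1,0,3,0,0
1,3,1,1,0
k=17  1,1,2,3,2
2,2,2,0,2
1,2,3,2,2
0,1,3,2,3
1,0,3,0,0
1,3,1,1,0
k=18  2,1,2,3,2
2,2,2,0,2
1,2,3,2,2
0,1,3,2,3
1,0,3,0,0
1,3,1,1,0
k=19  3,1,2,3,2
2,2,2,0,2
1,2,3,2,2
0,1,3,2,3
1,0,3,0,0
1,3,1,1,0
k=20  0,2,2,3,2
3,2,2,0,2
1,2,3,2,2
0,1,3,2,3
1,0,3,0,0
1,3,1,1,0

2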